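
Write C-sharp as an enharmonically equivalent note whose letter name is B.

Plain B sits 2 semitones below C#, so on the letter B the same pitch needs a double sharp: B##.

B##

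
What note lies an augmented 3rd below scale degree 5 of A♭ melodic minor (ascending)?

Cbb

Scale degree 5 of Ab melodic minor (ascending) is Eb.
An augmented third (5 semitones) below Eb lands on the letter C, giving Cbb.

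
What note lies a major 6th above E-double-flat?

Cb

E up a major sixth is C#, so the target letter is C.
From Ebb, a major sixth is 9 semitones up: Cb.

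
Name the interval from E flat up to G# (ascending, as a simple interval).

The letter names run E→G, a span of 2 letter steps, so the interval is some kind of third.
Eb to G# is 5 semitones. A major third is 4, so 5 makes it augmented.

augmented third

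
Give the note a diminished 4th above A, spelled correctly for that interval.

A fourth above A lands on the letter D.
A diminished fourth spans 4 semitones, so A moves to pitch class 1. On the letter D that is Db.

Db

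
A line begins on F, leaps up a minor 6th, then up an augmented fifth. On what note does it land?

A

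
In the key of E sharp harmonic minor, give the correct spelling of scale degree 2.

F##

Degree 2 takes the letter 1 step above E, which is F.
In harmonic minor, degree 2 sits 2 semitones above the tonic. E# + 2 semitones is pitch class 7, spelled on F as F##.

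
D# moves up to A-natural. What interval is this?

diminished fifth

Counting letters D–E–F–G–A gives a fifth.
D#→A = 6 semitones, 1 narrower than the perfect fifth (7), so diminished.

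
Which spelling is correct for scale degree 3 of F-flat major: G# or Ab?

Ab

Each scale degree takes a distinct letter name. Degree 3 of a scale on F must use the letter A.
Ab and G# are enharmonically the same pitch, but only Ab uses the letter A, so it is the correct spelling here.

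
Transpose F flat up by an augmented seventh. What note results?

A seventh above F lands on the letter E.
An augmented seventh spans 12 semitones, so Fb moves to pitch class 4. On the letter E that is E.

E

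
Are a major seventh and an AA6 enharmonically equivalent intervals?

A major seventh spans 11 semitones; a doubly augmented sixth spans 11.
They are enharmonically equivalent.

Yes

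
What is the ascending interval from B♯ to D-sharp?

The letter names run B→D, a span of 2 letter steps, so the interval is some kind of third.
B# to D# is 3 semitones. A major third is 4, so 3 makes it minor.

minor third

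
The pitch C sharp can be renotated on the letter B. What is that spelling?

Plain B sits 2 semitones below C#, so on the letter B the same pitch needs a double sharp: B##.

B##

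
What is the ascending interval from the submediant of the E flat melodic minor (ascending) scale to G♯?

The submediant of Eb melodic minor (ascending) is C.
C up to G#: letters C→G make it a fifth; 8 semitones makes it augmented.

augmented fifth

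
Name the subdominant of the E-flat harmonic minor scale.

The Eb harmonic minor scale runs Eb F Gb Ab Bb Cb D.
Degree 4 is Ab.

Ab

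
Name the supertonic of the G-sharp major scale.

The G# major scale runs G# A# B# C# D# E# F##.
Degree 2 is A#.

A#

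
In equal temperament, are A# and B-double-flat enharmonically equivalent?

No

Two spellings are enharmonically equivalent only if they share a pitch class.
Here A# → 10, Bbb → 9; 9 ≠ 10, so they are not.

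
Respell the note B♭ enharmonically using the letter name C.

Cbb

Bb is pitch class 10. The letter C alone is pitch class 0.
To reach pitch class 10 from C requires an offset of -2 semitones, i.e. double flat: Cbb.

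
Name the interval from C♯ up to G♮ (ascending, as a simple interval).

diminished fifth

Counting letters C–D–E–F–G gives a fifth.
C#→G = 6 semitones, 1 narrower than the perfect fifth (7), so diminished.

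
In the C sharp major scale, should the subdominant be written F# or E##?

F#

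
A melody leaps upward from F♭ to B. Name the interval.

doubly augmented fourth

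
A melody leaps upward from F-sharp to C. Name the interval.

diminished fifth

Counting letters F–G–A–B–C gives a fifth.
F#→C = 6 semitones, 1 narrower than the perfect fifth (7), so diminished.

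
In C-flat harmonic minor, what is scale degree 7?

The Cb harmonic minor scale runs Cb Db Ebb Fb Gb Abb Bb.
Degree 7 is Bb.

Bb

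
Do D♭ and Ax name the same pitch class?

Db is pitch class 1; A## is pitch class 11.
The pitch classes differ (1 vs. 11), so they are not enharmonic equivalents.

No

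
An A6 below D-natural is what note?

D down a major sixth is F, so the target letter is F.
From D, an augmented sixth is 10 semitones down: Fb.

Fb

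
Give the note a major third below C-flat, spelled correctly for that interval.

Abb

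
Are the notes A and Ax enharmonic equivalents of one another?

No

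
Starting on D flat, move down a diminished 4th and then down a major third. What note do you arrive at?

A diminished fourth down from Db is A (letter A, 4 semitones down).
A major third down from A is F (letter F, 4 semitones down).

F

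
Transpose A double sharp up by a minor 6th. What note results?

A sixth above A lands on the letter F.
A minor sixth spans 8 semitones, so A## moves to pitch class 7. On the letter F that is F##.

F##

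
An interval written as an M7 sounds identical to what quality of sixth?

A major seventh spans 11 semitones.
A sixth spanning 11 semitones is doubly augmented (the major sixth is 9).

doubly augmented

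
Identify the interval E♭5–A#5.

doubly augmented fourth

The letter names run E→A, a span of 3 letter steps, so the interval is some kind of fourth.
Eb to A# is 7 semitones. A perfect fourth is 5, so 7 makes it doubly augmented.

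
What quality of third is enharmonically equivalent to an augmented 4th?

doubly augmented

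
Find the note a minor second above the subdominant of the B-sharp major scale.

F#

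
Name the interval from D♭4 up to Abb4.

diminished fifth

Counting letters D–E–F–G–A gives a fifth.
Db→Abb = 6 semitones, 1 narrower than the perfect fifth (7), so diminished.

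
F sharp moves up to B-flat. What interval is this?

Counting letters F–G–A–B gives a fourth.
F#→Bb = 4 semitones, 1 narrower than the perfect fourth (5), so diminished.

diminished fourth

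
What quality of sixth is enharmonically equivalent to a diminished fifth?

doubly diminished

A diminished fifth spans 6 semitones.
A sixth spanning 6 semitones is doubly diminished (the major sixth is 9).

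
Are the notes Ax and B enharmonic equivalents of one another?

Yes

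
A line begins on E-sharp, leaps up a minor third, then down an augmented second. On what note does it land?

F

A minor third up from E# is G# (letter G, 3 semitones up).
An augmented second down from G# is F (letter F, 3 semitones down).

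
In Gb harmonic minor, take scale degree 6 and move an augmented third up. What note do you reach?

G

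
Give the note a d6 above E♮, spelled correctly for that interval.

Cb

A sixth above E lands on the letter C.
A diminished sixth spans 7 semitones, so E moves to pitch class 11. On the letter C that is Cb.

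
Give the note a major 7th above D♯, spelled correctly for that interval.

C##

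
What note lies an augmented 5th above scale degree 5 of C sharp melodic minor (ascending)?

D##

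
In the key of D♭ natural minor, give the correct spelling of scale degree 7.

The Db natural minor scale runs Db Eb Fb Gb Ab Bbb Cb.
Degree 7 is Cb.

Cb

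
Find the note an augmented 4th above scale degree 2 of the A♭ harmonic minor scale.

E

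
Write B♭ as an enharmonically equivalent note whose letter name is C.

Bb is pitch class 10. The letter C alone is pitch class 0.
To reach pitch class 10 from C requires an offset of -2 semitones, i.e. double flat: Cbb.

Cbb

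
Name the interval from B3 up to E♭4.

Counting letters B–C–D–E gives a fourth.
B→Eb = 4 semitones, 1 narrower than the perfect fourth (5), so diminished.

diminished fourth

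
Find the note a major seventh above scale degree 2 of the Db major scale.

D

Scale degree 2 of Db major is Eb.
A major seventh (11 semitones) above Eb lands on the letter D, giving D.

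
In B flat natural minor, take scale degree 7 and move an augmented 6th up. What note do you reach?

Scale degree 7 of Bb natural minor is Ab.
An augmented sixth (10 semitones) above Ab lands on the letter F, giving F#.

F#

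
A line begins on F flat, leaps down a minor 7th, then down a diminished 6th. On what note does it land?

B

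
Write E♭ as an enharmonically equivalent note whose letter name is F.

Fbb

Plain F sits 2 semitones above Eb, so on the letter F the same pitch needs a double flat: Fbb.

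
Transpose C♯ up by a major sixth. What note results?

C up a major sixth is A, so the target letter is A.
From C#, a major sixth is 9 semitones up: A#.

A#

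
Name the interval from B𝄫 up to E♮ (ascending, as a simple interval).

The letter names run B→E, a span of 3 letter steps, so the interval is some kind of fourth.
Bbb to E is 7 semitones. A perfect fourth is 5, so 7 makes it doubly augmented.

doubly augmented fourth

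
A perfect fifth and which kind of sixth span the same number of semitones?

diminished

A perfect fifth spans 7 semitones.
A sixth spanning 7 semitones is diminished (the major sixth is 9).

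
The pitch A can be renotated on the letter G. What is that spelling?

G##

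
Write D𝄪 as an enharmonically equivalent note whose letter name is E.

Plain E sits at the same pitch as D##, so on the letter E the same pitch needs a natural: E.

E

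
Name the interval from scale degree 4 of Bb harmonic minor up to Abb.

Scale degree 4 of Bb harmonic minor is Eb.
Eb up to Abb: letters E→A make it a fourth; 4 semitones makes it diminished.

diminished fourth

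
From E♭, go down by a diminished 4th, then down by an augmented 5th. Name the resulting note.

A diminished fourth down from Eb is B (letter B, 4 semitones down).
An augmented fifth down from B is Eb (letter E, 8 semitones down).

Eb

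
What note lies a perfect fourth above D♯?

G#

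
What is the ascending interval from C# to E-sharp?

major third

Counting letters C–D–E gives a third.
C#→E# = 4 semitones, exactly the major third.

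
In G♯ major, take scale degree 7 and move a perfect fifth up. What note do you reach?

C##

Scale degree 7 of G# major is F##.
A perfect fifth (7 semitones) above F## lands on the letter C, giving C##.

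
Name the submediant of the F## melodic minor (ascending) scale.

The F## melodic minor (ascending) scale runs F## G## A# B# C## D## E##.
Degree 6 is D##.

D##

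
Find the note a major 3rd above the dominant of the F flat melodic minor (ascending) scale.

Eb

The dominant of Fb melodic minor (ascending) is Cb.
A major third (4 semitones) above Cb lands on the letter E, giving Eb.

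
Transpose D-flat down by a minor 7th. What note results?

Eb

D down a major seventh is Eb, so the target letter is E.
From Db, a minor seventh is 10 semitones down: Eb.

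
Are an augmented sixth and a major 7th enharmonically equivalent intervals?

An augmented sixth spans 10 semitones; a major seventh spans 11.
The spans differ, so they are not enharmonic equivalents.

No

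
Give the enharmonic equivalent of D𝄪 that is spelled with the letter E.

E

D## is pitch class 4. The letter E alone is pitch class 4.
Pitch class 4 on E needs no accidental: E.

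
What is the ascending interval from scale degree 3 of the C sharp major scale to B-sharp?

perfect fifth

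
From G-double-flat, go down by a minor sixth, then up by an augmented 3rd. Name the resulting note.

A minor sixth down from Gbb is Bbb (letter B, 8 semitones down).
An augmented third up from Bbb is D (letter D, 5 semitones up).

D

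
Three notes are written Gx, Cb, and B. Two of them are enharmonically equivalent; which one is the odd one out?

In 12-tone equal temperament, enharmonic equivalents share a pitch class. G## is pitch class 9; Cb is pitch class 11; B is pitch class 11.
Cb and B share pitch class 11, while G## is pitch class 9.

G##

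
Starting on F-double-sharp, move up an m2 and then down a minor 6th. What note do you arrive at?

B#

A minor second up from F## is G# (letter G, 1 semitone up).
A minor sixth down from G# is B# (letter B, 8 semitones down).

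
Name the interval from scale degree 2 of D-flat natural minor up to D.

major seventh

Scale degree 2 of Db natural minor is Eb.
Eb up to D: letters E→D make it a seventh; 11 semitones makes it major.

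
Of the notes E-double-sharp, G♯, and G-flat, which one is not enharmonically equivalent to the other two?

In 12-tone equal temperament, enharmonic equivalents share a pitch class. E## is pitch class 6; G# is pitch class 8; Gb is pitch class 6.
E## and Gb share pitch class 6, while G# is pitch class 8.

G#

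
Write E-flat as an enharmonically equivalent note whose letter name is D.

Plain D sits 1 semitone below Eb, so on the letter D the same pitch needs a sharp: D#.

D#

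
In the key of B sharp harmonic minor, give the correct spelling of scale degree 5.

The B# harmonic minor scale runs B# C## D# E# F## G# A##.
Degree 5 is F##.

F##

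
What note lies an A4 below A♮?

A down a perfect fourth is E, so the target letter is E.
From A, an augmented fourth is 6 semitones down: Eb.

Eb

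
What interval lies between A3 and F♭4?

The letter names run A→F, a span of 5 letter steps, so the interval is some kind of sixth.
A to Fb is 7 semitones. A major sixth is 9, so 7 makes it diminished.

diminished sixth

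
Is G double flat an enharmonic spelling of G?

Two spellings are enharmonically equivalent only if they share a pitch class.
Here Gbb → 5, G → 7; 5 ≠ 7, so they are not.

No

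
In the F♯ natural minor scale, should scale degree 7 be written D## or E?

Each scale degree takes a distinct letter name. Degree 7 of a scale on F must use the letter E.
E and D## are enharmonically the same pitch, but only E uses the letter E, so it is the correct spelling here.

E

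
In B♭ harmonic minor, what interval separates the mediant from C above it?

major seventh

The mediant of Bb harmonic minor is Db.
Db up to C: letters D→C make it a seventh; 11 semitones makes it major.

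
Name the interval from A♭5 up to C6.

The letter names run A→C, a span of 2 letter steps, so the interval is some kind of third.
Ab to C is 4 semitones. A major third is 4, so 4 makes it major.

major third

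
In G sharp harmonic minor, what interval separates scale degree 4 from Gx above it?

Scale degree 4 of G# harmonic minor is C#.
C# up to G##: letters C→G make it a fifth; 8 semitones makes it augmented.

augmented fifth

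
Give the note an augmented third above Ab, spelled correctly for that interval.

A third above A lands on the letter C.
An augmented third spans 5 semitones, so Ab moves to pitch class 1. On the letter C that is C#.

C#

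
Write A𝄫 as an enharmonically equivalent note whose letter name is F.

Plain F sits 2 semitones below Abb, so on the letter F the same pitch needs a double sharp: F##.

F##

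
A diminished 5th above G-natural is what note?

Db

A fifth above G lands on the letter D.
A diminished fifth spans 6 semitones, so G moves to pitch class 1. On the letter D that is Db.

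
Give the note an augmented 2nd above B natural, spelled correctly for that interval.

A second above B lands on the letter C.
An augmented second spans 3 semitones, so B moves to pitch class 2. On the letter C that is C##.

C##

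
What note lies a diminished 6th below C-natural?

A sixth below C lands on the letter E.
A diminished sixth spans 7 semitones, so C moves to pitch class 5. On the letter E that is E#.

E#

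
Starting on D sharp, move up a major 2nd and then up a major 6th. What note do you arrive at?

C##

A major second up from D# is E# (letter E, 2 semitones up).
A major sixth up from E# is C## (letter C, 9 semitones up).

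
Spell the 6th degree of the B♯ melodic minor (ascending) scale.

G##

The B# melodic minor (ascending) scale runs B# C## D# E# F## G## A##.
Degree 6 is G##.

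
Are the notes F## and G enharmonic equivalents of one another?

Yes

F## = pitch class 7 and G = pitch class 7 — the same pitch class, so they are enharmonic equivalents.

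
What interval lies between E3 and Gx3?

augmented third

The letter names run E→G, a span of 2 letter steps, so the interval is some kind of third.
E to G## is 5 semitones. A major third is 4, so 5 makes it augmented.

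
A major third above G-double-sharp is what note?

B##

G up a major third is B, so the target letter is B.
From G##, a major third is 4 semitones up: B##.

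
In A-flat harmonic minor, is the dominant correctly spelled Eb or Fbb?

Eb

Each scale degree takes a distinct letter name. Degree 5 of a scale on A must use the letter E.
Eb and Fbb are enharmonically the same pitch, but only Eb uses the letter E, so it is the correct spelling here.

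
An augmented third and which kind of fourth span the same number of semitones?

perfect

An augmented third spans 5 semitones.
A fourth spanning 5 semitones is perfect (the perfect fourth is 5).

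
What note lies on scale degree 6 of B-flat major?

G

The Bb major scale runs Bb C D Eb F G A.
Degree 6 is G.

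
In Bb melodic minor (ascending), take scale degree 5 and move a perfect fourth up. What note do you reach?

Scale degree 5 of Bb melodic minor (ascending) is F.
A perfect fourth (5 semitones) above F lands on the letter B, giving Bb.

Bb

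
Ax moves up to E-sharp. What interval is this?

The letter names run A→E, a span of 4 letter steps, so the interval is some kind of fifth.
A## to E# is 6 semitones. A perfect fifth is 7, so 6 makes it diminished.

diminished fifth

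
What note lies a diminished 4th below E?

B#

A fourth below E lands on the letter B.
A diminished fourth spans 4 semitones, so E moves to pitch class 0. On the letter B that is B#.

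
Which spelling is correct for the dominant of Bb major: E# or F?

Each scale degree takes a distinct letter name. Degree 5 of a scale on B must use the letter F.
F and E# are enharmonically the same pitch, but only F uses the letter F, so it is the correct spelling here.

F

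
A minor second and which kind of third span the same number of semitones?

doubly diminished

A minor second spans 1 semitone.
A third spanning 1 semitone is doubly diminished (the major third is 4).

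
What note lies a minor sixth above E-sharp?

C#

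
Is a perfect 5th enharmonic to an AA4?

A perfect fifth spans 7 semitones; a doubly augmented fourth spans 7.
They are enharmonically equivalent.

Yes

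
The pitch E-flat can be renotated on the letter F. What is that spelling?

Plain F sits 2 semitones above Eb, so on the letter F the same pitch needs a double flat: Fbb.

Fbb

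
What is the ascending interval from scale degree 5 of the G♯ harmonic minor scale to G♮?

Scale degree 5 of G# harmonic minor is D#.
D# up to G: letters D→G make it a fourth; 4 semitones makes it diminished.

diminished fourth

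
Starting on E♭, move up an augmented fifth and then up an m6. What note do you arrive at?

An augmented fifth up from Eb is B (letter B, 8 semitones up).
A minor sixth up from B is G (letter G, 8 semitones up).

G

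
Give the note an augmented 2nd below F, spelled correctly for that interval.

F down a major second is Eb, so the target letter is E.
From F, an augmented second is 3 semitones down: Ebb.

Ebb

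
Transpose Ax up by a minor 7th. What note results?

G##

A up a major seventh is G#, so the target letter is G.
From A##, a minor seventh is 10 semitones up: G##.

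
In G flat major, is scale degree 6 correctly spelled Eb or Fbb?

Eb

Each scale degree takes a distinct letter name. Degree 6 of a scale on G must use the letter E.
Eb and Fbb are enharmonically the same pitch, but only Eb uses the letter E, so it is the correct spelling here.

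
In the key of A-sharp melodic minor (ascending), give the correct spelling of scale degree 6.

F##

Degree 6 takes the letter 5 steps above A, which is F.
In melodic minor (ascending), degree 6 sits 9 semitones above the tonic. A# + 9 semitones is pitch class 7, spelled on F as F##.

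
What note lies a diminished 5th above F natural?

Cb

F up a perfect fifth is C, so the target letter is C.
From F, a diminished fifth is 6 semitones up: Cb.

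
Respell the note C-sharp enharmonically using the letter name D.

Db

C# is pitch class 1. The letter D alone is pitch class 2.
To reach pitch class 1 from D requires an offset of -1 semitone, i.e. flat: Db.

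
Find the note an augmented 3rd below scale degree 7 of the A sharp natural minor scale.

Scale degree 7 of A# natural minor is G#.
An augmented third (5 semitones) below G# lands on the letter E, giving Eb.

Eb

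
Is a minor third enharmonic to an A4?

No

A minor third spans 3 semitones; an augmented fourth spans 6.
The spans differ, so they are not enharmonic equivalents.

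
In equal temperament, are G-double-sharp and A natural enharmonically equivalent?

Yes

G## is pitch class 9; A is pitch class 9.
All spellings map to pitch class 9, so they are enharmonically equivalent.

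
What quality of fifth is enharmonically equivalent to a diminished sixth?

perfect

A diminished sixth spans 7 semitones.
A fifth spanning 7 semitones is perfect (the perfect fifth is 7).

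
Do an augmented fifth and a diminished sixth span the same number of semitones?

An augmented fifth spans 8 semitones; a diminished sixth spans 7.
The spans differ, so they are not enharmonic equivalents.

No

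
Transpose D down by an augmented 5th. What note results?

Gb

D down a perfect fifth is G, so the target letter is G.
From D, an augmented fifth is 8 semitones down: Gb.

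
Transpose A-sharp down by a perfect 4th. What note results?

A down a perfect fourth is E, so the target letter is E.
From A#, a perfect fourth is 5 semitones down: E#.

E#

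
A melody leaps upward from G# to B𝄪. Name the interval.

augmented third

The letter names run G→B, a span of 2 letter steps, so the interval is some kind of third.
G# to B## is 5 semitones. A major third is 4, so 5 makes it augmented.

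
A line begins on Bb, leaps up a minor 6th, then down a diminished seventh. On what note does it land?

A

A minor sixth up from Bb is Gb (letter G, 8 semitones up).
A diminished seventh down from Gb is A (letter A, 9 semitones down).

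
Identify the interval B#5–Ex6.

augmented fourth

Counting letters B–C–D–E gives a fourth.
B#→E## = 6 semitones, 1 wider than the perfect fourth (5), so augmented.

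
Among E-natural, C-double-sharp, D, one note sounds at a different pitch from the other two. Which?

In 12-tone equal temperament, enharmonic equivalents share a pitch class. E is pitch class 4; C## is pitch class 2; D is pitch class 2.
C## and D share pitch class 2, while E is pitch class 4.

E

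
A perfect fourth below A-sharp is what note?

E#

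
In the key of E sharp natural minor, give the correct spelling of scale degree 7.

The E# natural minor scale runs E# F## G# A# B# C# D#.
Degree 7 is D#.

D#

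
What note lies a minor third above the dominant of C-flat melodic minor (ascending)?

Bbb

The dominant of Cb melodic minor (ascending) is Gb.
A minor third (3 semitones) above Gb lands on the letter B, giving Bbb.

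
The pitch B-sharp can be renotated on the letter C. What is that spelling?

C

B# is pitch class 0. The letter C alone is pitch class 0.
Pitch class 0 on C needs no accidental: C.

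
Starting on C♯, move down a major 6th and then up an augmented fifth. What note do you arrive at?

A major sixth down from C# is E (letter E, 9 semitones down).
An augmented fifth up from E is B# (letter B, 8 semitones up).

B#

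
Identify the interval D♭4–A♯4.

doubly augmented fifth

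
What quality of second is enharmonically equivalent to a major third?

doubly augmented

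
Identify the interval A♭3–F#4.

Counting letters A–B–C–D–E–F gives a sixth.
Ab→F# = 10 semitones, 1 wider than the major sixth (9), so augmented.

augmented sixth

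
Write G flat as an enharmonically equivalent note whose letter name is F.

F#

Plain F sits 1 semitone below Gb, so on the letter F the same pitch needs a sharp: F#.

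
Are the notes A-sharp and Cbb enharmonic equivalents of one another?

Yes

A# is pitch class 10; Cbb is pitch class 10.
All spellings map to pitch class 10, so they are enharmonically equivalent.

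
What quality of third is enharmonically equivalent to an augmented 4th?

doubly augmented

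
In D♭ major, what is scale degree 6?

The Db major scale runs Db Eb F Gb Ab Bb C.
Degree 6 is Bb.

Bb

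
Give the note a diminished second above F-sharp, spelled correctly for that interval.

F up a major second is G, so the target letter is G.
From F#, a diminished second is 0 semitones up: Gb.

Gb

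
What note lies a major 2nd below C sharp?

B

C down a major second is Bb, so the target letter is B.
From C#, a major second is 2 semitones down: B.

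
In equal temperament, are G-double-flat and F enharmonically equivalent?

Yes

Gbb is pitch class 5; F is pitch class 5.
All spellings map to pitch class 5, so they are enharmonically equivalent.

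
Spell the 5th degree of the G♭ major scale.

Db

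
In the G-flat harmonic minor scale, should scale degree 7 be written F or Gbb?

Each scale degree takes a distinct letter name. Degree 7 of a scale on G must use the letter F.
F and Gbb are enharmonically the same pitch, but only F uses the letter F, so it is the correct spelling here.

F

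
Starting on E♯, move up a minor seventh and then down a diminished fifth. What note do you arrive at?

G##

A minor seventh up from E# is D# (letter D, 10 semitones up).
A diminished fifth down from D# is G## (letter G, 6 semitones down).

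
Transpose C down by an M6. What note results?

C down a major sixth is Eb, so the target letter is E.
From C, a major sixth is 9 semitones down: Eb.

Eb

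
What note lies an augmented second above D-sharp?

E##

D up a major second is E, so the target letter is E.
From D#, an augmented second is 3 semitones up: E##.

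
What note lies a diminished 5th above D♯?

A fifth above D lands on the letter A.
A diminished fifth spans 6 semitones, so D# moves to pitch class 9. On the letter A that is A.

A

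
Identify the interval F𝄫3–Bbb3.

The letter names run F→B, a span of 3 letter steps, so the interval is some kind of fourth.
Fbb to Bbb is 6 semitones. A perfect fourth is 5, so 6 makes it augmented.

augmented fourth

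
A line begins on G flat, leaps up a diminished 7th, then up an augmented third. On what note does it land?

Ab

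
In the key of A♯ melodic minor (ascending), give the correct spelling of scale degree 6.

F##

Degree 6 takes the letter 5 steps above A, which is F.
In melodic minor (ascending), degree 6 sits 9 semitones above the tonic. A# + 9 semitones is pitch class 7, spelled on F as F##.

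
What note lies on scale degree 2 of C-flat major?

Db

Degree 2 takes the letter 1 step above C, which is D.
In major, degree 2 sits 2 semitones above the tonic. Cb + 2 semitones is pitch class 1, spelled on D as Db.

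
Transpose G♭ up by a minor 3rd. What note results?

A third above G lands on the letter B.
A minor third spans 3 semitones, so Gb moves to pitch class 9. On the letter B that is Bbb.

Bbb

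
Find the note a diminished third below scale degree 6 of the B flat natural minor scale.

E

Scale degree 6 of Bb natural minor is Gb.
A diminished third (2 semitones) below Gb lands on the letter E, giving E.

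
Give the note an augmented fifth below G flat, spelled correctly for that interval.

Cbb

A fifth below G lands on the letter C.
An augmented fifth spans 8 semitones, so Gb moves to pitch class 10. On the letter C that is Cbb.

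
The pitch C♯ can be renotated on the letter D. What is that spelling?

C# is pitch class 1. The letter D alone is pitch class 2.
To reach pitch class 1 from D requires an offset of -1 semitone, i.e. flat: Db.

Db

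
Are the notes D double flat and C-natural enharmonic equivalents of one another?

Dbb is pitch class 0; C is pitch class 0.
All spellings map to pitch class 0, so they are enharmonically equivalent.

Yes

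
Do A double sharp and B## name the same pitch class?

No

A## is pitch class 11; B## is pitch class 1.
The pitch classes differ (11 vs. 1), so they are not enharmonic equivalents.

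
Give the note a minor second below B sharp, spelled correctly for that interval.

A##

A second below B lands on the letter A.
A minor second spans 1 semitone, so B# moves to pitch class 11. On the letter A that is A##.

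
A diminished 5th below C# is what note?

F##

C down a perfect fifth is F, so the target letter is F.
From C#, a diminished fifth is 6 semitones down: F##.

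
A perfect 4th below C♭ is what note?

Gb

A fourth below C lands on the letter G.
A perfect fourth spans 5 semitones, so Cb moves to pitch class 6. On the letter G that is Gb.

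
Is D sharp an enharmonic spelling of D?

Two spellings are enharmonically equivalent only if they share a pitch class.
Here D# → 3, D → 2; 2 ≠ 3, so they are not.

No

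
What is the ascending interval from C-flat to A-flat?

Counting letters C–D–E–F–G–A gives a sixth.
Cb→Ab = 9 semitones, exactly the major sixth.

major sixth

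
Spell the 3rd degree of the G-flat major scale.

The Gb major scale runs Gb Ab Bb Cb Db Eb F.
Degree 3 is Bb.

Bb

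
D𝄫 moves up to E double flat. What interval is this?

major second

Counting letters D–E gives a second.
Dbb→Ebb = 2 semitones, exactly the major second.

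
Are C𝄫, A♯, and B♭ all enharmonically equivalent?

Yes

Cbb = pitch class 10 and A# = pitch class 10 and Bb = pitch class 10 — the same pitch class, so they are enharmonic equivalents.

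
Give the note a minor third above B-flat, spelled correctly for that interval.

A third above B lands on the letter D.
A minor third spans 3 semitones, so Bb moves to pitch class 1. On the letter D that is Db.

Db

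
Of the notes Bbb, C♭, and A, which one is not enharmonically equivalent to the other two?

In 12-tone equal temperament, enharmonic equivalents share a pitch class. Bbb is pitch class 9; Cb is pitch class 11; A is pitch class 9.
Bbb and A share pitch class 9, while Cb is pitch class 11.

Cb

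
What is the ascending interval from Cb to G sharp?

doubly augmented fifth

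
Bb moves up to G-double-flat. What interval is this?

diminished sixth

Counting letters B–C–D–E–F–G gives a sixth.
Bb→Gbb = 7 semitones, 2 narrower than the major sixth (9), so diminished.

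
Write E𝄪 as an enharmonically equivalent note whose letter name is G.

Plain G sits 1 semitone above E##, so on the letter G the same pitch needs a flat: Gb.

Gb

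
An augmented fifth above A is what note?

E#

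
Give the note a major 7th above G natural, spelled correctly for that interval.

F#

G up a major seventh is F#, so the target letter is F.
From G, a major seventh is 11 semitones up: F#.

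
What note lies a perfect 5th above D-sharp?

A#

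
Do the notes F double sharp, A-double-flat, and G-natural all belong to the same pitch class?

F## is pitch class 7; Abb is pitch class 7; G is pitch class 7.
All spellings map to pitch class 7, so they are enharmonically equivalent.

Yes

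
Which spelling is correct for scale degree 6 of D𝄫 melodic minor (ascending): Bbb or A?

Bbb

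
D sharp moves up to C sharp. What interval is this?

minor seventh

The letter names run D→C, a span of 6 letter steps, so the interval is some kind of seventh.
D# to C# is 10 semitones. A major seventh is 11, so 10 makes it minor.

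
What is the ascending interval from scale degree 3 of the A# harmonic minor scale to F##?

augmented fourth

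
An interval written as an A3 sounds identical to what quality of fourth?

perfect

An augmented third spans 5 semitones.
A fourth spanning 5 semitones is perfect (the perfect fourth is 5).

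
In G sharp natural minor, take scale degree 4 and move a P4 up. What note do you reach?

F#

Scale degree 4 of G# natural minor is C#.
A perfect fourth (5 semitones) above C# lands on the letter F, giving F#.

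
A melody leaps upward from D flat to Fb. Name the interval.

minor third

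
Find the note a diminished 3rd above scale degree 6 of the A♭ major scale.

Scale degree 6 of Ab major is F.
A diminished third (2 semitones) above F lands on the letter A, giving Abb.

Abb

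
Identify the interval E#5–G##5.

major third

Counting letters E–F–G gives a third.
E#→G## = 4 semitones, exactly the major third.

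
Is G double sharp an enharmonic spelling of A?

Yes

G## is pitch class 9; A is pitch class 9.
All spellings map to pitch class 9, so they are enharmonically equivalent.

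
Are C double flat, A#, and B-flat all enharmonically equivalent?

Yes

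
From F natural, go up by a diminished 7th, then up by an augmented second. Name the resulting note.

A diminished seventh up from F is Ebb (letter E, 9 semitones up).
An augmented second up from Ebb is F (letter F, 3 semitones up).

F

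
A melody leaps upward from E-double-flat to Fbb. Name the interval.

minor second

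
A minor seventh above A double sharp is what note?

G##

A up a major seventh is G#, so the target letter is G.
From A##, a minor seventh is 10 semitones up: G##.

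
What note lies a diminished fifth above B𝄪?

F##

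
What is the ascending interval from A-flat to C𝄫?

Counting letters A–B–C gives a third.
Ab→Cbb = 2 semitones, 2 narrower than the major third (4), so diminished.

diminished third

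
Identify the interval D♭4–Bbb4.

minor sixth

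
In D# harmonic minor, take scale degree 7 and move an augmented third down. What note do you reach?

A

Scale degree 7 of D# harmonic minor is C##.
An augmented third (5 semitones) below C## lands on the letter A, giving A.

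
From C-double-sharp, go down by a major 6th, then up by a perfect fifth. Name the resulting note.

A major sixth down from C## is E# (letter E, 9 semitones down).
A perfect fifth up from E# is B# (letter B, 7 semitones up).

B#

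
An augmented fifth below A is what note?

A fifth below A lands on the letter D.
An augmented fifth spans 8 semitones, so A moves to pitch class 1. On the letter D that is Db.

Db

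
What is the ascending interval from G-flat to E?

Counting letters G–A–B–C–D–E gives a sixth.
Gb→E = 10 semitones, 1 wider than the major sixth (9), so augmented.

augmented sixth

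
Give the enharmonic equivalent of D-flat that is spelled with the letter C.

Db is pitch class 1. The letter C alone is pitch class 0.
To reach pitch class 1 from C requires an offset of +1 semitone, i.e. sharp: C#.

C#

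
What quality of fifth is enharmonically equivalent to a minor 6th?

augmented

A minor sixth spans 8 semitones.
A fifth spanning 8 semitones is augmented (the perfect fifth is 7).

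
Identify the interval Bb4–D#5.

The letter names run B→D, a span of 2 letter steps, so the interval is some kind of third.
Bb to D# is 5 semitones. A major third is 4, so 5 makes it augmented.

augmented third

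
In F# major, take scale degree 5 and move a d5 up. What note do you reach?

G

Scale degree 5 of F# major is C#.
A diminished fifth (6 semitones) above C# lands on the letter G, giving G.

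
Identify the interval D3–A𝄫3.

The letter names run D→A, a span of 4 letter steps, so the interval is some kind of fifth.
D to Abb is 5 semitones. A perfect fifth is 7, so 5 makes it doubly diminished.

doubly diminished fifth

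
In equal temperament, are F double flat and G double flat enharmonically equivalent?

No

Two spellings are enharmonically equivalent only if they share a pitch class.
Here Fbb → 3, Gbb → 5; 3 ≠ 5, so they are not.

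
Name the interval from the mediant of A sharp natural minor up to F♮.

diminished fourth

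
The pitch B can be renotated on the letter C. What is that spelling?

Cb

B is pitch class 11. The letter C alone is pitch class 0.
To reach pitch class 11 from C requires an offset of -1 semitone, i.e. flat: Cb.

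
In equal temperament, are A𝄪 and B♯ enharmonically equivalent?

A## is pitch class 11; B# is pitch class 0.
The pitch classes differ (11 vs. 0), so they are not enharmonic equivalents.

No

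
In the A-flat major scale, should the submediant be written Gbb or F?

F

Each scale degree takes a distinct letter name. Degree 6 of a scale on A must use the letter F.
F and Gbb are enharmonically the same pitch, but only F uses the letter F, so it is the correct spelling here.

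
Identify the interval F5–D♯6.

The letter names run F→D, a span of 5 letter steps, so the interval is some kind of sixth.
F to D# is 10 semitones. A major sixth is 9, so 10 makes it augmented.

augmented sixth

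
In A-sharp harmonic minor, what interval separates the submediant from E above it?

minor seventh

The submediant of A# harmonic minor is F#.
F# up to E: letters F→E make it a seventh; 10 semitones makes it minor.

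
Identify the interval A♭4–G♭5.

Counting letters A–B–C–D–E–F–G gives a seventh.
Ab→Gb = 10 semitones, 1 narrower than the major seventh (11), so minor.

minor seventh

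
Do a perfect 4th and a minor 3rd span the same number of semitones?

No

A perfect fourth spans 5 semitones; a minor third spans 3.
The spans differ, so they are not enharmonic equivalents.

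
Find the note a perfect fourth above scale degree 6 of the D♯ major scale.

E#

Scale degree 6 of D# major is B#.
A perfect fourth (5 semitones) above B# lands on the letter E, giving E#.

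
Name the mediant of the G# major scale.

The G# major scale runs G# A# B# C# D# E# F##.
Degree 3 is B#.

B#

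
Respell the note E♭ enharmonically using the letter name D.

Eb is pitch class 3. The letter D alone is pitch class 2.
To reach pitch class 3 from D requires an offset of +1 semitone, i.e. sharp: D#.

D#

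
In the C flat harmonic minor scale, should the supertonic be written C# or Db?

Each scale degree takes a distinct letter name. Degree 2 of a scale on C must use the letter D.
Db and C# are enharmonically the same pitch, but only Db uses the letter D, so it is the correct spelling here.

Db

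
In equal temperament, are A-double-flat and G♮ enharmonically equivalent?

Yes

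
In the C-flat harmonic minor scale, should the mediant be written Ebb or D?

Each scale degree takes a distinct letter name. Degree 3 of a scale on C must use the letter E.
Ebb and D are enharmonically the same pitch, but only Ebb uses the letter E, so it is the correct spelling here.

Ebb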